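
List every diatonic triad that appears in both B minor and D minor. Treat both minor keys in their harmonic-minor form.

Triads in B minor (harmonic minor): B minor (i), C♯ diminished (ii°), D augmented (III+), E minor (iv), F♯ major (V), G major (VI), A♯ diminished (vii°).
Triads in D minor (harmonic minor): D minor (i), E diminished (ii°), F augmented (III+), G minor (iv), A major (V), B♭ major (VI), C♯ diminished (vii°).
Shared triads with their functions: C♯ diminished (ii° in B minor, vii° in D minor).

C♯dim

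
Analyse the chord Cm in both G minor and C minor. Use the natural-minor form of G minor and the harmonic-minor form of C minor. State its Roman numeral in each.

iv in G minor; i in C minor

The scale of G minor (natural minor) is G A Bb C D Eb F; C is degree 4, and the triad built there (C-Eb-G) is minor, so it is iv.
The scale of C minor (harmonic minor) is C D Eb F G Ab B; C is degree 1, and the triad built there (C-Eb-G) is minor, so it is i.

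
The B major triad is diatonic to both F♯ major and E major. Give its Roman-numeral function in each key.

IV in F♯ major; V in E major

The scale of F♯ major is F♯ G♯ A♯ B C♯ D♯ E♯; B is degree 4, and the triad built there (B-D♯-F♯) is major, so it is IV.
The scale of E major is E F♯ G♯ A B C♯ D♯; B is degree 5, and the triad built there (B-D♯-F♯) is major, so it is V.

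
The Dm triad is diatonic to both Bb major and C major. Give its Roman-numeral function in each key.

The scale of Bb major is Bb C D Eb F G A; D is degree 3, and the triad built there (D-F-A) is minor, so it is iii.
The scale of C major is C D E F G A B; D is degree 2, and the triad built there (D-F-A) is minor, so it is ii.

iii in Bb major; ii in C major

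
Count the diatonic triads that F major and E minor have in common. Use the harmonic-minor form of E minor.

2

Diatonic triads of F major: F (I), Gm (ii), Am (iii), Bb (IV), C (V), Dm (vi), Edim (vii°).
Diatonic triads of E minor (harmonic minor): Em (i), F#dim (ii°), Gaug (III+), Am (iv), B (V), C (VI), D#dim (vii°).
Matching root and quality in both lists: Am, C.
That gives 2 common triads.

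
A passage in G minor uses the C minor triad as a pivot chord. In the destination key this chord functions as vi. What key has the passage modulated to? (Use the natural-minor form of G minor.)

Eb major

The numeral vi denotes a minor triad on scale degree 6. With C on degree 6, the tonic of the new key is Eb.
Degree 6 carries a minor triad in major keys, so the destination is Eb major.
Check: the diatonic triads of Eb major are Eb (I), Fm (ii), Gm (iii), Ab (IV), Bb (V), Cm (vi), Ddim (vii°) — C minor is indeed vi.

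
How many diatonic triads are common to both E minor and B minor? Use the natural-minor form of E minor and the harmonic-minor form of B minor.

Diatonic triads of E minor (natural minor): Em (i), F♯dim (ii°), G (III), Am (iv), Bm (v), C (VI), D (VII).
Diatonic triads of B minor (harmonic minor): Bm (i), C♯dim (ii°), Daug (III+), Em (iv), F♯ (V), G (VI), A♯dim (vii°).
Matching root and quality in both lists: Em, G, Bm.
That gives 3 common triads.

3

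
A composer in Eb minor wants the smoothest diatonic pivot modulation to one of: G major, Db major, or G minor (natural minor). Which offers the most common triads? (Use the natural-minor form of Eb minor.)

Triads of Eb minor (natural minor): Eb minor (i), F diminished (ii°), Gb major (III), Ab minor (iv), Bb minor (v), Cb major (VI), Db major (VII).
G major shares 0: none.
Db major shares 4: Ebm, Gb, Bbm, Db.
G minor (natural minor) shares 0: none.
The most common triads (4) are shared with Db major.

Db major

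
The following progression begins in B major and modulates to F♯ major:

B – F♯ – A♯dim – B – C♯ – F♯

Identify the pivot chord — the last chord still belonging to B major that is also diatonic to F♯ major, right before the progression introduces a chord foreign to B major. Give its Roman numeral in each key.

B — I in B major, IV in F♯ major

Chords diatonic to B major: B, C♯m, D♯m, E, F♯, G♯m, A♯dim.
Reading the progression, the first chord not in that set is C♯, so the modulation leaves B major there.
The chord immediately before C♯ is B, which is diatonic to both keys: I in B major and IV in F♯ major.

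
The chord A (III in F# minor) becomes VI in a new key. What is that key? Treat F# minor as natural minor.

The numeral VI denotes a major triad on scale degree 6. With A on degree 6, the tonic of the new key is C#.
Degree 6 carries a major triad in minor keys, so the destination is C# minor.
Check: the diatonic triads of C# minor (natural minor) are C#m (i), D#dim (ii°), E (III), F#m (iv), G#m (v), A (VI), B (VII) — A is indeed VI.

C# minor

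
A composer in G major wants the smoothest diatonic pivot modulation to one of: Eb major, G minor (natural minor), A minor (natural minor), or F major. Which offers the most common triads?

A minor

Triads of G major: G major (I), A minor (ii), B minor (iii), C major (IV), D major (V), E minor (vi), F# diminished (vii°).
Eb major shares 0: none.
G minor (natural minor) shares 0: none.
A minor (natural minor) shares 4: G, Am, C, Em.
F major shares 2: Am, C.
The most common triads (4) are shared with A minor.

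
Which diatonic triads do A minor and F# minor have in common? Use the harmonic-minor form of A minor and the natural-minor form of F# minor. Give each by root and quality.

Triads in A minor (harmonic minor): Am (i), Bdim (ii°), Caug (III+), Dm (iv), E (V), F (VI), G#dim (vii°).
Triads in F# minor (natural minor): F#m (i), G#dim (ii°), A (III), Bm (iv), C#m (v), D (VI), E (VII).
Shared triads with their functions: E (V in A minor, VII in F# minor); G#dim (vii° in A minor, ii° in F# minor).

E, G#dim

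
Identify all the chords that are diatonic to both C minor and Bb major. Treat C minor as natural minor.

Triads in C minor (natural minor): Cm (i), Ddim (ii°), Eb (III), Fm (iv), Gm (v), Ab (VI), Bb (VII).
Triads in Bb major: Bb (I), Cm (ii), Dm (iii), Eb (IV), F (V), Gm (vi), Adim (vii°).
Shared triads with their functions: Cm (i in C minor, ii in Bb major); Eb (III in C minor, IV in Bb major); Gm (v in C minor, vi in Bb major); Bb (VII in C minor, I in Bb major).

Cm, Eb, Gm, Bb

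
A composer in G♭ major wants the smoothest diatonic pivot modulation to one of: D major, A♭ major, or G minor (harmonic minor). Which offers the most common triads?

Triads of G♭ major: G♭ (I), A♭m (ii), B♭m (iii), C♭ (IV), D♭ (V), E♭m (vi), Fdim (vii°).
D major shares 0: none.
A♭ major shares 2: B♭m, D♭.
G minor (harmonic minor) shares 0: none.
The most common triads (2) are shared with A♭ major.

A♭ major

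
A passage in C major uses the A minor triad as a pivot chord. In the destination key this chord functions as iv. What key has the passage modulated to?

E minor

The numeral iv denotes a minor triad on scale degree 4. With A on degree 4, the tonic of the new key is E.
Degree 4 carries a minor triad in minor keys, so the destination is E minor.
Check: the diatonic triads of E minor (natural minor) are Em (i), F#dim (ii°), G (III), Am (iv), Bm (v), C (VI), D (VII) — A minor is indeed iv.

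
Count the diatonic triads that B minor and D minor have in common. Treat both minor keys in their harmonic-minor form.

Diatonic triads of B minor (harmonic minor): Bm (i), C♯dim (ii°), Daug (III+), Em (iv), F♯ (V), G (VI), A♯dim (vii°).
Diatonic triads of D minor (harmonic minor): Dm (i), Edim (ii°), Faug (III+), Gm (iv), A (V), B♭ (VI), C♯dim (vii°).
Matching root and quality in both lists: C♯dim.
That gives 1 common triad.

1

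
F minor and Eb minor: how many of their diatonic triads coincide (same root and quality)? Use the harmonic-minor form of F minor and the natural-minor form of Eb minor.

2

Diatonic triads of F minor (harmonic minor): Fm (i), Gdim (ii°), Abaug (III+), Bbm (iv), C (V), Db (VI), Edim (vii°).
Diatonic triads of Eb minor (natural minor): Ebm (i), Fdim (ii°), Gb (III), Abm (iv), Bbm (v), Cb (VI), Db (VII).
Matching root and quality in both lists: Bbm, Db.
That gives 2 common triads.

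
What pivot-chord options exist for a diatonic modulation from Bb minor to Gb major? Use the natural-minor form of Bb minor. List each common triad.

Triads in Bb minor (natural minor): Bbm (i), Cdim (ii°), Db (III), Ebm (iv), Fm (v), Gb (VI), Ab (VII).
Triads in Gb major: Gb (I), Abm (ii), Bbm (iii), Cb (IV), Db (V), Ebm (vi), Fdim (vii°).
Shared triads with their functions: Bbm (i in Bb minor, iii in Gb major); Db (III in Bb minor, V in Gb major); Ebm (iv in Bb minor, vi in Gb major); Gb (VI in Bb minor, I in Gb major).

Bbm, Db, Ebm, Gb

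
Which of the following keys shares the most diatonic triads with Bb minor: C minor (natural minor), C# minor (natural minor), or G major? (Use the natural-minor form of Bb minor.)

Triads of Bb minor (natural minor): Bbm (i), Cdim (ii°), Db (III), Ebm (iv), Fm (v), Gb (VI), Ab (VII).
C minor (natural minor) shares 2: Fm, Ab.
C# minor (natural minor) shares 0: none.
G major shares 0: none.
The most common triads (2) are shared with C minor.

C minor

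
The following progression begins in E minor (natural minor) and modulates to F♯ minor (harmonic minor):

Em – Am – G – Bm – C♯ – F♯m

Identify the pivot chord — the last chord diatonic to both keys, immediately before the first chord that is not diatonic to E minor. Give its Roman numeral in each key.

Chords diatonic to E minor: Em, F♯dim, G, Am, Bm, C, D.
Reading the progression, the first chord not in that set is C♯, so the modulation leaves E minor there.
The chord immediately before C♯ is Bm, which is diatonic to both keys: v in E minor and iv in F♯ minor.

Bm — v in E minor, iv in F♯ minor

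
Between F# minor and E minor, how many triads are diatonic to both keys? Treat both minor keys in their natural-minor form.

2

Diatonic triads of F# minor (natural minor): F#m (i), G#dim (ii°), A (III), Bm (iv), C#m (v), D (VI), E (VII).
Diatonic triads of E minor (natural minor): Em (i), F#dim (ii°), G (III), Am (iv), Bm (v), C (VI), D (VII).
Matching root and quality in both lists: Bm, D.
That gives 2 common triads.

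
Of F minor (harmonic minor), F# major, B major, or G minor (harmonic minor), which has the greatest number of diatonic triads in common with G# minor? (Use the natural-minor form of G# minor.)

B major

Triads of G# minor (natural minor): G# minor (i), A# diminished (ii°), B major (III), C# minor (iv), D# minor (v), E major (VI), F# major (VII).
F minor (harmonic minor) shares 0: none.
F# major shares 4: G#m, B, D#m, F#.
B major shares 7: G#m, A#dim, B, C#m, D#m, E, F#.
G minor (harmonic minor) shares 0: none.
The most common triads (7) are shared with B major.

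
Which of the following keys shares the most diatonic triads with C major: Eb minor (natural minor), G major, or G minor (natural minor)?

G major

Triads of C major: C (I), Dm (ii), Em (iii), F (IV), G (V), Am (vi), Bdim (vii°).
Eb minor (natural minor) shares 0: none.
G major shares 4: C, Em, G, Am.
G minor (natural minor) shares 2: Dm, F.
The most common triads (4) are shared with G major.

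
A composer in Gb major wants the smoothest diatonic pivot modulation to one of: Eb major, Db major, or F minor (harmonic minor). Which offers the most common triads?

Db major

Triads of Gb major: Gb major (I), Ab minor (ii), Bb minor (iii), Cb major (IV), Db major (V), Eb minor (vi), F diminished (vii°).
Eb major shares 0: none.
Db major shares 4: Gb, Bbm, Db, Ebm.
F minor (harmonic minor) shares 2: Bbm, Db.
The most common triads (4) are shared with Db major.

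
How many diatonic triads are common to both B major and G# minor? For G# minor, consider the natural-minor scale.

7

Diatonic triads of B major: B (I), C#m (ii), D#m (iii), E (IV), F# (V), G#m (vi), A#dim (vii°).
Diatonic triads of G# minor (natural minor): G#m (i), A#dim (ii°), B (III), C#m (iv), D#m (v), E (VI), F# (VII).
Matching root and quality in both lists: B, C#m, D#m, E, F#, G#m, A#dim.
That gives 7 common triads.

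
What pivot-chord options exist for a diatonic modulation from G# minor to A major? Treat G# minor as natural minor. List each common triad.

Triads in G# minor (natural minor): G# minor (i), A# diminished (ii°), B major (III), C# minor (iv), D# minor (v), E major (VI), F# major (VII).
Triads in A major: A major (I), B minor (ii), C# minor (iii), D major (IV), E major (V), F# minor (vi), G# diminished (vii°).
Shared triads with their functions: C# minor (iv in G# minor, iii in A major); E major (VI in G# minor, V in A major).

C#m, E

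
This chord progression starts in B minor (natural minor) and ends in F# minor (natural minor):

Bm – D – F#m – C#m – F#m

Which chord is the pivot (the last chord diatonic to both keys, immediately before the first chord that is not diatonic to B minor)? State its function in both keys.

Chords diatonic to B minor: Bm, C#dim, D, Em, F#m, G, A.
Reading the progression, the first chord not in that set is C#m, so the modulation leaves B minor there.
The chord immediately before C#m is F#m, which is diatonic to both keys: v in B minor and i in F# minor.

F#m — v in B minor, i in F# minor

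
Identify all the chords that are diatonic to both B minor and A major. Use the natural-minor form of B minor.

Triads in B minor (natural minor): Bm (i), C#dim (ii°), D (III), Em (iv), F#m (v), G (VI), A (VII).
Triads in A major: A (I), Bm (ii), C#m (iii), D (IV), E (V), F#m (vi), G#dim (vii°).
Shared triads with their functions: Bm (i in B minor, ii in A major); D (III in B minor, IV in A major); F#m (v in B minor, vi in A major); A (VII in B minor, I in A major).

Bm, D, F#m, A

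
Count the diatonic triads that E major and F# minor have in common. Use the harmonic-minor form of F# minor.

1

Diatonic triads of E major: E (I), F#m (ii), G#m (iii), A (IV), B (V), C#m (vi), D#dim (vii°).
Diatonic triads of F# minor (harmonic minor): F#m (i), G#dim (ii°), Aaug (III+), Bm (iv), C# (V), D (VI), E#dim (vii°).
Matching root and quality in both lists: F#m.
That gives 1 common triad.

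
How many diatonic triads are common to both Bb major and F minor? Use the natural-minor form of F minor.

2

Diatonic triads of Bb major: Bb major (I), C minor (ii), D minor (iii), Eb major (IV), F major (V), G minor (vi), A diminished (vii°).
Diatonic triads of F minor (natural minor): F minor (i), G diminished (ii°), Ab major (III), Bb minor (iv), C minor (v), Db major (VI), Eb major (VII).
Matching root and quality in both lists: C minor, Eb major.
That gives 2 common triads.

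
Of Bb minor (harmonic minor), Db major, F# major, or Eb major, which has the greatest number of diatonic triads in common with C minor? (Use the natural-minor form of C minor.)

Triads of C minor (natural minor): C minor (i), D diminished (ii°), Eb major (III), F minor (iv), G minor (v), Ab major (VI), Bb major (VII).
Bb minor (harmonic minor) shares 0: none.
Db major shares 2: Fm, Ab.
F# major shares 0: none.
Eb major shares 7: Cm, Ddim, Eb, Fm, Gm, Ab, Bb.
The most common triads (7) are shared with Eb major.

Eb major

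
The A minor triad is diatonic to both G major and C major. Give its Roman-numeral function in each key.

ii in G major; vi in C major

The scale of G major is G A B C D E F#; A is degree 2, and the triad built there (A-C-E) is minor, so it is ii.
The scale of C major is C D E F G A B; A is degree 6, and the triad built there (A-C-E) is minor, so it is vi.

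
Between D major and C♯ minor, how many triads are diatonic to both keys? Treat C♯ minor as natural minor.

2

Diatonic triads of D major: D major (I), E minor (ii), F♯ minor (iii), G major (IV), A major (V), B minor (vi), C♯ diminished (vii°).
Diatonic triads of C♯ minor (natural minor): C♯ minor (i), D♯ diminished (ii°), E major (III), F♯ minor (iv), G♯ minor (v), A major (VI), B major (VII).
Matching root and quality in both lists: F♯ minor, A major.
That gives 2 common triads.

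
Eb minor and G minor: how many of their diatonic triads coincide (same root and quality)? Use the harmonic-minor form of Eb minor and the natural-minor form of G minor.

Diatonic triads of Eb minor (harmonic minor): Ebm (i), Fdim (ii°), Gbaug (III+), Abm (iv), Bb (V), Cb (VI), Ddim (vii°).
Diatonic triads of G minor (natural minor): Gm (i), Adim (ii°), Bb (III), Cm (iv), Dm (v), Eb (VI), F (VII).
Matching root and quality in both lists: Bb.
That gives 1 common triad.

1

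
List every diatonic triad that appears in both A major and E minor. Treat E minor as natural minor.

Bm, D

Triads in A major: A major (I), B minor (ii), C# minor (iii), D major (IV), E major (V), F# minor (vi), G# diminished (vii°).
Triads in E minor (natural minor): E minor (i), F# diminished (ii°), G major (III), A minor (iv), B minor (v), C major (VI), D major (VII).
Shared triads with their functions: B minor (ii in A major, v in E minor); D major (IV in A major, VII in E minor).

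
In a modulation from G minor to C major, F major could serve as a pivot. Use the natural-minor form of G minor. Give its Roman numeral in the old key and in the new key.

The scale of G minor (natural minor) is G A Bb C D Eb F; F is degree 7, and the triad built there (F-A-C) is major, so it is VII.
The scale of C major is C D E F G A B; F is degree 4, and the triad built there (F-A-C) is major, so it is IV.

VII in G minor; IV in C major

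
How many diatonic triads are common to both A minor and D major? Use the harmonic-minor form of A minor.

Diatonic triads of A minor (harmonic minor): A minor (i), B diminished (ii°), C augmented (III+), D minor (iv), E major (V), F major (VI), G# diminished (vii°).
Diatonic triads of D major: D major (I), E minor (ii), F# minor (iii), G major (IV), A major (V), B minor (vi), C# diminished (vii°).
No triad has the same root and quality in both keys.

0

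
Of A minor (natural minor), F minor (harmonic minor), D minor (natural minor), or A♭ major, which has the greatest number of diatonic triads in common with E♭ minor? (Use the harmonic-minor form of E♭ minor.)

Triads of E♭ minor (harmonic minor): E♭ minor (i), F diminished (ii°), G♭ augmented (III+), A♭ minor (iv), B♭ major (V), C♭ major (VI), D diminished (vii°).
A minor (natural minor) shares 0: none.
F minor (harmonic minor) shares 0: none.
D minor (natural minor) shares 1: B♭.
A♭ major shares 0: none.
The most common triads (1) are shared with D minor.

D minor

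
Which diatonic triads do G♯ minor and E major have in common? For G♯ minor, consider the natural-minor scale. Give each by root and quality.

Triads in G♯ minor (natural minor): G♯m (i), A♯dim (ii°), B (III), C♯m (iv), D♯m (v), E (VI), F♯ (VII).
Triads in E major: E (I), F♯m (ii), G♯m (iii), A (IV), B (V), C♯m (vi), D♯dim (vii°).
Shared triads with their functions: G♯m (i in G♯ minor, iii in E major); B (III in G♯ minor, V in E major); C♯m (iv in G♯ minor, vi in E major); E (VI in G♯ minor, I in E major).

G♯m, B, C♯m, E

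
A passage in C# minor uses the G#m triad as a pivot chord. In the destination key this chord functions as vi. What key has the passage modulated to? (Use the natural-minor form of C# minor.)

The numeral vi denotes a minor triad on scale degree 6. With G# on degree 6, the tonic of the new key is B.
Degree 6 carries a minor triad in major keys, so the destination is B major.
Check: the diatonic triads of B major are B (I), C#m (ii), D#m (iii), E (IV), F# (V), G#m (vi), A#dim (vii°) — G#m is indeed vi.

B major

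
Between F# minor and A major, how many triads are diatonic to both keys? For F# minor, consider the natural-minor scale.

7

Diatonic triads of F# minor (natural minor): F# minor (i), G# diminished (ii°), A major (III), B minor (iv), C# minor (v), D major (VI), E major (VII).
Diatonic triads of A major: A major (I), B minor (ii), C# minor (iii), D major (IV), E major (V), F# minor (vi), G# diminished (vii°).
Matching root and quality in both lists: F# minor, G# diminished, A major, B minor, C# minor, D major, E major.
That gives 7 common triads.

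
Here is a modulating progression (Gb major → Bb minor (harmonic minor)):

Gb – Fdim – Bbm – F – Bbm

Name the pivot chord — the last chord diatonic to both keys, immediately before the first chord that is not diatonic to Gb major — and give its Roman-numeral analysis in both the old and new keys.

Bbm — iii in Gb major, i in Bb minor

Chords diatonic to Gb major: Gb, Abm, Bbm, Cb, Db, Ebm, Fdim.
Reading the progression, the first chord not in that set is F, so the modulation leaves Gb major there.
The chord immediately before F is Bbm, which is diatonic to both keys: iii in Gb major and i in Bb minor.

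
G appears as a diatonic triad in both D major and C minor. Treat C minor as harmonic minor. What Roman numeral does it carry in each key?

IV in D major; V in C minor

The scale of D major is D E F# G A B C#; G is degree 4, and the triad built there (G-B-D) is major, so it is IV.
The scale of C minor (harmonic minor) is C D Eb F G Ab B; G is degree 5, and the triad built there (G-B-D) is major, so it is V.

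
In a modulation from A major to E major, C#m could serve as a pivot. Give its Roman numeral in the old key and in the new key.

iii in A major; vi in E major

The scale of A major is A B C# D E F# G#; C# is degree 3, and the triad built there (C#-E-G#) is minor, so it is iii.
The scale of E major is E F# G# A B C# D#; C# is degree 6, and the triad built there (C#-E-G#) is minor, so it is vi.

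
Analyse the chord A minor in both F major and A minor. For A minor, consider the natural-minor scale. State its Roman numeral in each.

The scale of F major is F G A Bb C D E; A is degree 3, and the triad built there (A-C-E) is minor, so it is iii.
The scale of A minor (natural minor) is A B C D E F G; A is degree 1, and the triad built there (A-C-E) is minor, so it is i.

iii in F major; i in A minor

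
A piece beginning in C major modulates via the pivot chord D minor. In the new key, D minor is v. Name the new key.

The numeral v denotes a minor triad on scale degree 5. With D on degree 5, the tonic of the new key is G.
Degree 5 carries a minor triad in natural-minor keys, so the destination is G minor.
Check: the diatonic triads of G minor (natural minor) are Gm (i), Adim (ii°), B♭ (III), Cm (iv), Dm (v), E♭ (VI), F (VII) — D minor is indeed v.

G minor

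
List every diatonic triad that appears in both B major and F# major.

B, D#m, F#, G#m

Triads in B major: B (I), C#m (ii), D#m (iii), E (IV), F# (V), G#m (vi), A#dim (vii°).
Triads in F# major: F# (I), G#m (ii), A#m (iii), B (IV), C# (V), D#m (vi), E#dim (vii°).
Shared triads with their functions: B (I in B major, IV in F# major); D#m (iii in B major, vi in F# major); F# (V in B major, I in F# major); G#m (vi in B major, ii in F# major).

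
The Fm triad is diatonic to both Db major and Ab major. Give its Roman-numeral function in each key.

iii in Db major; vi in Ab major

The scale of Db major is Db Eb F Gb Ab Bb C; F is degree 3, and the triad built there (F-Ab-C) is minor, so it is iii.
The scale of Ab major is Ab Bb C Db Eb F G; F is degree 6, and the triad built there (F-Ab-C) is minor, so it is vi.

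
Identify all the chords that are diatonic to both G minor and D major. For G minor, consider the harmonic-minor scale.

D

Triads in G minor (harmonic minor): Gm (i), Adim (ii°), Bbaug (III+), Cm (iv), D (V), Eb (VI), F#dim (vii°).
Triads in D major: D (I), Em (ii), F#m (iii), G (IV), A (V), Bm (vi), C#dim (vii°).
Shared triads with their functions: D (V in G minor, I in D major).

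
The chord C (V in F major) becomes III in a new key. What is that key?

The numeral III denotes a major triad on scale degree 3. With C on degree 3, the tonic of the new key is A.
Degree 3 carries a major triad in natural-minor keys, so the destination is A minor.
Check: the diatonic triads of A minor (natural minor) are Am (i), Bdim (ii°), C (III), Dm (iv), Em (v), F (VI), G (VII) — C is indeed III.

A minor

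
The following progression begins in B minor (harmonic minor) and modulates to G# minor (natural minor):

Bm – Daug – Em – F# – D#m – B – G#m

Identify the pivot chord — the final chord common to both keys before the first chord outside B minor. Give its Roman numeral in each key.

Chords diatonic to B minor: Bm, C#dim, Daug, Em, F#, G, A#dim.
Reading the progression, the first chord not in that set is D#m, so the modulation leaves B minor there.
The chord immediately before D#m is F#, which is diatonic to both keys: V in B minor and VII in G# minor.

F# — V in B minor, VII in G# minor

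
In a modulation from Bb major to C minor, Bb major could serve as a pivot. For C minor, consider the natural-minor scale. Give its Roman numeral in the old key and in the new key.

The scale of Bb major is Bb C D Eb F G A; Bb is degree 1, and the triad built there (Bb-D-F) is major, so it is I.
The scale of C minor (natural minor) is C D Eb F G Ab Bb; Bb is degree 7, and the triad built there (Bb-D-F) is major, so it is VII.

I in Bb major; VII in C minor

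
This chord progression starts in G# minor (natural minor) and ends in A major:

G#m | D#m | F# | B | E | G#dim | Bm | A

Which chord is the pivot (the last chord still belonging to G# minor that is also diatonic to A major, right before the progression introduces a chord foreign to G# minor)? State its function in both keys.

E — VI in G# minor, V in A major

Chords diatonic to G# minor: G#m, A#dim, B, C#m, D#m, E, F#.
Reading the progression, the first chord not in that set is G#dim, so the modulation leaves G# minor there.
The chord immediately before G#dim is E, which is diatonic to both keys: VI in G# minor and V in A major.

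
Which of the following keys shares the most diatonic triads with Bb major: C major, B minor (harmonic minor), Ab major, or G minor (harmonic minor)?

G minor

Triads of Bb major: Bb (I), Cm (ii), Dm (iii), Eb (IV), F (V), Gm (vi), Adim (vii°).
C major shares 2: Dm, F.
B minor (harmonic minor) shares 0: none.
Ab major shares 2: Cm, Eb.
G minor (harmonic minor) shares 4: Cm, Eb, Gm, Adim.
The most common triads (4) are shared with G minor.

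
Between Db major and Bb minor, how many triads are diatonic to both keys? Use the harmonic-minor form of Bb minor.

4

Diatonic triads of Db major: Db major (I), Eb minor (ii), F minor (iii), Gb major (IV), Ab major (V), Bb minor (vi), C diminished (vii°).
Diatonic triads of Bb minor (harmonic minor): Bb minor (i), C diminished (ii°), Db augmented (III+), Eb minor (iv), F major (V), Gb major (VI), A diminished (vii°).
Matching root and quality in both lists: Eb minor, Gb major, Bb minor, C diminished.
That gives 4 common triads.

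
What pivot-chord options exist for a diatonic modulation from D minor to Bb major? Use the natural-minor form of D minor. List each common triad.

Dm, F, Gm, Bb

Triads in D minor (natural minor): Dm (i), Edim (ii°), F (III), Gm (iv), Am (v), Bb (VI), C (VII).
Triads in Bb major: Bb (I), Cm (ii), Dm (iii), Eb (IV), F (V), Gm (vi), Adim (vii°).
Shared triads with their functions: Dm (i in D minor, iii in Bb major); F (III in D minor, V in Bb major); Gm (iv in D minor, vi in Bb major); Bb (VI in D minor, I in Bb major).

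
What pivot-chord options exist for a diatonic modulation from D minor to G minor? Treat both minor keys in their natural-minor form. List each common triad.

Triads in D minor (natural minor): D minor (i), E diminished (ii°), F major (III), G minor (iv), A minor (v), Bb major (VI), C major (VII).
Triads in G minor (natural minor): G minor (i), A diminished (ii°), Bb major (III), C minor (iv), D minor (v), Eb major (VI), F major (VII).
Shared triads with their functions: D minor (i in D minor, v in G minor); F major (III in D minor, VII in G minor); G minor (iv in D minor, i in G minor); Bb major (VI in D minor, III in G minor).

Dm, F, Gm, Bb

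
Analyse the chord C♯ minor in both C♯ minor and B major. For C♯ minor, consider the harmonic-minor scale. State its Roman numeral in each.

The scale of C♯ minor (harmonic minor) is C♯ D♯ E F♯ G♯ A B♯; C♯ is degree 1, and the triad built there (C♯-E-G♯) is minor, so it is i.
The scale of B major is B C♯ D♯ E F♯ G♯ A♯; C♯ is degree 2, and the triad built there (C♯-E-G♯) is minor, so it is ii.

i in C♯ minor; ii in B major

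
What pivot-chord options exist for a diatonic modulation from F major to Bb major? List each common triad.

Triads in F major: F (I), Gm (ii), Am (iii), Bb (IV), C (V), Dm (vi), Edim (vii°).
Triads in Bb major: Bb (I), Cm (ii), Dm (iii), Eb (IV), F (V), Gm (vi), Adim (vii°).
Shared triads with their functions: F (I in F major, V in Bb major); Gm (ii in F major, vi in Bb major); Bb (IV in F major, I in Bb major); Dm (vi in F major, iii in Bb major).

F, Gm, Bb, Dm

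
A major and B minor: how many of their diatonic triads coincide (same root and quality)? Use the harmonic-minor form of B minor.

1

Diatonic triads of A major: A (I), Bm (ii), C♯m (iii), D (IV), E (V), F♯m (vi), G♯dim (vii°).
Diatonic triads of B minor (harmonic minor): Bm (i), C♯dim (ii°), Daug (III+), Em (iv), F♯ (V), G (VI), A♯dim (vii°).
Matching root and quality in both lists: Bm.
That gives 1 common triad.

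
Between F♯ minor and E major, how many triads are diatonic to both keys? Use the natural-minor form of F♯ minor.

4

Diatonic triads of F♯ minor (natural minor): F♯ minor (i), G♯ diminished (ii°), A major (III), B minor (iv), C♯ minor (v), D major (VI), E major (VII).
Diatonic triads of E major: E major (I), F♯ minor (ii), G♯ minor (iii), A major (IV), B major (V), C♯ minor (vi), D♯ diminished (vii°).
Matching root and quality in both lists: F♯ minor, A major, C♯ minor, E major.
That gives 4 common triads.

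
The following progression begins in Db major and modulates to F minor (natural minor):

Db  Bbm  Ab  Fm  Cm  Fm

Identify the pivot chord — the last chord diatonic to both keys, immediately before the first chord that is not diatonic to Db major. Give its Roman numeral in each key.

Fm — iii in Db major, i in F minor

Chords diatonic to Db major: Db, Ebm, Fm, Gb, Ab, Bbm, Cdim.
Reading the progression, the first chord not in that set is Cm, so the modulation leaves Db major there.
The chord immediately before Cm is Fm, which is diatonic to both keys: iii in Db major and i in F minor.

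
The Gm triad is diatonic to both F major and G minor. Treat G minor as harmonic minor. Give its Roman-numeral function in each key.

ii in F major; i in G minor

The scale of F major is F G A B♭ C D E; G is degree 2, and the triad built there (G-B♭-D) is minor, so it is ii.
The scale of G minor (harmonic minor) is G A B♭ C D E♭ F♯; G is degree 1, and the triad built there (G-B♭-D) is minor, so it is i.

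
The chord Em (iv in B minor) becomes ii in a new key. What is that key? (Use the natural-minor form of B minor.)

D major

The numeral ii denotes a minor triad on scale degree 2. With E on degree 2, the tonic of the new key is D.
Degree 2 carries a minor triad in major keys, so the destination is D major.
Check: the diatonic triads of D major are D (I), Em (ii), F#m (iii), G (IV), A (V), Bm (vi), C#dim (vii°) — Em is indeed ii.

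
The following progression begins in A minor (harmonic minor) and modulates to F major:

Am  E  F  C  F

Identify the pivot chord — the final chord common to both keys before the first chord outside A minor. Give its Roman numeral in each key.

F — VI in A minor, I in F major

Chords diatonic to A minor: Am, Bdim, Caug, Dm, E, F, G#dim.
Reading the progression, the first chord not in that set is C, so the modulation leaves A minor there.
The chord immediately before C is F, which is diatonic to both keys: VI in A minor and I in F major.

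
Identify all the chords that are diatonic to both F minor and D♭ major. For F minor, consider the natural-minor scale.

Triads in F minor (natural minor): Fm (i), Gdim (ii°), A♭ (III), B♭m (iv), Cm (v), D♭ (VI), E♭ (VII).
Triads in D♭ major: D♭ (I), E♭m (ii), Fm (iii), G♭ (IV), A♭ (V), B♭m (vi), Cdim (vii°).
Shared triads with their functions: Fm (i in F minor, iii in D♭ major); A♭ (III in F minor, V in D♭ major); B♭m (iv in F minor, vi in D♭ major); D♭ (VI in F minor, I in D♭ major).

Fm, A♭, B♭m, D♭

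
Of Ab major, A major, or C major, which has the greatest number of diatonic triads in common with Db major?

Ab major

Triads of Db major: Db (I), Ebm (ii), Fm (iii), Gb (IV), Ab (V), Bbm (vi), Cdim (vii°).
Ab major shares 4: Db, Fm, Ab, Bbm.
A major shares 0: none.
C major shares 0: none.
The most common triads (4) are shared with Ab major.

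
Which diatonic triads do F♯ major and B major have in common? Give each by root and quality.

F♯, G♯m, B, D♯m

Triads in F♯ major: F♯ (I), G♯m (ii), A♯m (iii), B (IV), C♯ (V), D♯m (vi), E♯dim (vii°).
Triads in B major: B (I), C♯m (ii), D♯m (iii), E (IV), F♯ (V), G♯m (vi), A♯dim (vii°).
Shared triads with their functions: F♯ (I in F♯ major, V in B major); G♯m (ii in F♯ major, vi in B major); B (IV in F♯ major, I in B major); D♯m (vi in F♯ major, iii in B major).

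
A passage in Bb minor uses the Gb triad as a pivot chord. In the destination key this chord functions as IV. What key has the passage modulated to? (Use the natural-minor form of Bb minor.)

Db major

The numeral IV denotes a major triad on scale degree 4. With Gb on degree 4, the tonic of the new key is Db.
Degree 4 carries a major triad in major keys, so the destination is Db major.
Check: the diatonic triads of Db major are Db (I), Ebm (ii), Fm (iii), Gb (IV), Ab (V), Bbm (vi), Cdim (vii°) — Gb is indeed IV.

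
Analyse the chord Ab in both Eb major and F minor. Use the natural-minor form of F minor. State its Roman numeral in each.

IV in Eb major; III in F minor

The scale of Eb major is Eb F G Ab Bb C D; Ab is degree 4, and the triad built there (Ab-C-Eb) is major, so it is IV.
The scale of F minor (natural minor) is F G Ab Bb C Db Eb; Ab is degree 3, and the triad built there (Ab-C-Eb) is major, so it is III.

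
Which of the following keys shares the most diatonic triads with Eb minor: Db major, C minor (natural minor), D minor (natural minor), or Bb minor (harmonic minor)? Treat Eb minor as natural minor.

Db major

Triads of Eb minor (natural minor): Eb minor (i), F diminished (ii°), Gb major (III), Ab minor (iv), Bb minor (v), Cb major (VI), Db major (VII).
Db major shares 4: Ebm, Gb, Bbm, Db.
C minor (natural minor) shares 0: none.
D minor (natural minor) shares 0: none.
Bb minor (harmonic minor) shares 3: Ebm, Gb, Bbm.
The most common triads (4) are shared with Db major.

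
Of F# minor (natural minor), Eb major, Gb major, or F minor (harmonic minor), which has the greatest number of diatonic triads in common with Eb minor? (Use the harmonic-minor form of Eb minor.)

Gb major

Triads of Eb minor (harmonic minor): Eb minor (i), F diminished (ii°), Gb augmented (III+), Ab minor (iv), Bb major (V), Cb major (VI), D diminished (vii°).
F# minor (natural minor) shares 0: none.
Eb major shares 2: Bb, Ddim.
Gb major shares 4: Ebm, Fdim, Abm, Cb.
F minor (harmonic minor) shares 0: none.
The most common triads (4) are shared with Gb major.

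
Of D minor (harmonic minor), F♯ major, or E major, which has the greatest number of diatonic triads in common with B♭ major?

D minor

Triads of B♭ major: B♭ major (I), C minor (ii), D minor (iii), E♭ major (IV), F major (V), G minor (vi), A diminished (vii°).
D minor (harmonic minor) shares 3: B♭, Dm, Gm.
F♯ major shares 0: none.
E major shares 0: none.
The most common triads (3) are shared with D minor.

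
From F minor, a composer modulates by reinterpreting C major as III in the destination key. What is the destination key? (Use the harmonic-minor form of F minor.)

The numeral III denotes a major triad on scale degree 3. With C on degree 3, the tonic of the new key is A.
Degree 3 carries a major triad in natural-minor keys, so the destination is A minor.
Check: the diatonic triads of A minor (natural minor) are Am (i), Bdim (ii°), C (III), Dm (iv), Em (v), F (VI), G (VII) — C major is indeed III.

A minor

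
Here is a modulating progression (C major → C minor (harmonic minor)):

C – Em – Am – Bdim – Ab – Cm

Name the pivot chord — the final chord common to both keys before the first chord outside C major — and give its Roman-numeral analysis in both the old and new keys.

Chords diatonic to C major: C, Dm, Em, F, G, Am, Bdim.
Reading the progression, the first chord not in that set is Ab, so the modulation leaves C major there.
The chord immediately before Ab is Bdim, which is diatonic to both keys: vii° in C major and vii° in C minor.

Bdim — vii° in C major, vii° in C minor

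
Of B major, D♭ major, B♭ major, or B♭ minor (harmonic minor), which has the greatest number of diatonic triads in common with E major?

B major

Triads of E major: E major (I), F♯ minor (ii), G♯ minor (iii), A major (IV), B major (V), C♯ minor (vi), D♯ diminished (vii°).
B major shares 4: E, G♯m, B, C♯m.
D♭ major shares 0: none.
B♭ major shares 0: none.
B♭ minor (harmonic minor) shares 0: none.
The most common triads (4) are shared with B major.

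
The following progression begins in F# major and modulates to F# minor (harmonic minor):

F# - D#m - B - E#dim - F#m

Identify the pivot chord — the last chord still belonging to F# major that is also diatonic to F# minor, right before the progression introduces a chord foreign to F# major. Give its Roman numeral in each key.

E#dim — vii° in F# major, vii° in F# minor

Chords diatonic to F# major: F#, G#m, A#m, B, C#, D#m, E#dim.
Reading the progression, the first chord not in that set is F#m, so the modulation leaves F# major there.
The chord immediately before F#m is E#dim, which is diatonic to both keys: vii° in F# major and vii° in F# minor.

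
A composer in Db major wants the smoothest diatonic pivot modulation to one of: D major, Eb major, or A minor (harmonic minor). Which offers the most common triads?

Eb major

Triads of Db major: Db major (I), Eb minor (ii), F minor (iii), Gb major (IV), Ab major (V), Bb minor (vi), C diminished (vii°).
D major shares 0: none.
Eb major shares 2: Fm, Ab.
A minor (harmonic minor) shares 0: none.
The most common triads (2) are shared with Eb major.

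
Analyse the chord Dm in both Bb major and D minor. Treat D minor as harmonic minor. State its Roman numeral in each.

iii in Bb major; i in D minor

The scale of Bb major is Bb C D Eb F G A; D is degree 3, and the triad built there (D-F-A) is minor, so it is iii.
The scale of D minor (harmonic minor) is D E F G A Bb C#; D is degree 1, and the triad built there (D-F-A) is minor, so it is i.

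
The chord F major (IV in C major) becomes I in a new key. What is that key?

The numeral I denotes a major triad on scale degree 1. With F on degree 1, the tonic of the new key is F.
Degree 1 carries a major triad in major keys, so the destination is F major.
Check: the diatonic triads of F major are F (I), Gm (ii), Am (iii), Bb (IV), C (V), Dm (vi), Edim (vii°) — F major is indeed I.

F major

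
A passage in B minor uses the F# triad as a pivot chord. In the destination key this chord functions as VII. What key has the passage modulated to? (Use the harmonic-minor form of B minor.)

The numeral VII denotes a major triad on scale degree 7. With F# on degree 7, the tonic of the new key is G#.
Degree 7 carries a major triad in natural-minor keys, so the destination is G# minor.
Check: the diatonic triads of G# minor (natural minor) are G#m (i), A#dim (ii°), B (III), C#m (iv), D#m (v), E (VI), F# (VII) — F# is indeed VII.

G# minor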